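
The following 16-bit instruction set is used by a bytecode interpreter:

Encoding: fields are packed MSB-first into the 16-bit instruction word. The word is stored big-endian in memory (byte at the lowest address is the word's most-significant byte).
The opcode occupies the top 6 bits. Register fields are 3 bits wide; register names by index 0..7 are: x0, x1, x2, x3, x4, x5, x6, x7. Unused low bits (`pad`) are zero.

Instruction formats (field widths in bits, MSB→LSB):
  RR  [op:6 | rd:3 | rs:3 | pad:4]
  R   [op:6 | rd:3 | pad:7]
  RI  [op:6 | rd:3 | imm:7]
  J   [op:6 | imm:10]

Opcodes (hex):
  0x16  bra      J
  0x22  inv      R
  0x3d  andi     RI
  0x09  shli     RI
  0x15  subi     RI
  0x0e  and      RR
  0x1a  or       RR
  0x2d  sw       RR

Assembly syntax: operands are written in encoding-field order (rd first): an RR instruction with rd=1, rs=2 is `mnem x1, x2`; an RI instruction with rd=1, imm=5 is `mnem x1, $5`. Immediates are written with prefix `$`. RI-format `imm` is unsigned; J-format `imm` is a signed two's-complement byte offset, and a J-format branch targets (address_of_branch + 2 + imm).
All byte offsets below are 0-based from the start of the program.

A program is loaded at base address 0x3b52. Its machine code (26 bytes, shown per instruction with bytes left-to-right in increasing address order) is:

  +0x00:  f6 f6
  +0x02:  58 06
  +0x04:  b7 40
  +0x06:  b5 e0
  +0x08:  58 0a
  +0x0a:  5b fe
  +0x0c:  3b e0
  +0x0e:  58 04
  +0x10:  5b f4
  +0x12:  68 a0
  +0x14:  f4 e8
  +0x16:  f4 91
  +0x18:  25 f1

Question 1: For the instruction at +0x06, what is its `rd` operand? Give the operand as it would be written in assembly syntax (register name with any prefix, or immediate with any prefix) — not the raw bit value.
@+06  big-endian(b5 e0) = 0xb5e0
  opcode bits[15:10]=0x2d: sw/RR
  rd: (w>>7)&0x7=0x3 → x3
  rs: (w>>4)&0x7=0x6 → x6

x3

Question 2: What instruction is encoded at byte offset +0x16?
off 0x16: read f4 91 as big → 0xf491
  opcode bits[15:10]=0x3d: andi/RI
  [9:7] rd=1 = x1
  [6:0] imm=17 = $17

andi x1, $17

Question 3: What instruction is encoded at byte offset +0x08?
bra $10

off 0x08: read 58 0a as big → 0x580a
  top 6b → 0x16 → bra [J]
  imm: (w>>0)&0x3ff=0xa → $10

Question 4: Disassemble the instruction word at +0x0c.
off 0x0c: read 3b e0 as big → 0x3be0
  opcode bits[15:10]=0xe: and/RR
  rd@[9:7]=0x7 ⇒ x7
  rs@[6:4]=0x6 ⇒ x6

and x7, x6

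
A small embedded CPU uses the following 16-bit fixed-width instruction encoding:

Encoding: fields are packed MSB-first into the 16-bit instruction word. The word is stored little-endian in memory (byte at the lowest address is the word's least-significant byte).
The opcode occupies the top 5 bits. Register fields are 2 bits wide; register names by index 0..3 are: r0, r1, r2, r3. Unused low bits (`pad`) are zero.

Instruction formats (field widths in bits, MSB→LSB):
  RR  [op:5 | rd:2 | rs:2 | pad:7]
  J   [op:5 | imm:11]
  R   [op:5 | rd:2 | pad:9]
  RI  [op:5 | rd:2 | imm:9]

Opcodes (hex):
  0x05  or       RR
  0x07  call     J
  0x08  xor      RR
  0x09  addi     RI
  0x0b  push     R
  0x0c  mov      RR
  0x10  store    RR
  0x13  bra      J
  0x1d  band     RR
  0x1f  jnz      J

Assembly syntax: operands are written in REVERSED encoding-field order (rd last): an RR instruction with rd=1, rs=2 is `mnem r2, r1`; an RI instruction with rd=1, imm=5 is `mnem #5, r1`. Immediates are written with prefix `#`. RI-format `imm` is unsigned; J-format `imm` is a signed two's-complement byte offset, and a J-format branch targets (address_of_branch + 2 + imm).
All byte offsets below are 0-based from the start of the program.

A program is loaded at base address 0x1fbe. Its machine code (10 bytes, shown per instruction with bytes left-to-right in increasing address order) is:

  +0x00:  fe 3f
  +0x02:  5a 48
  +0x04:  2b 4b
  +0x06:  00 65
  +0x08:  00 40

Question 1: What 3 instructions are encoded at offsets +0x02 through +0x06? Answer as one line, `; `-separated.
addi #90, r0; addi #299, r1; mov r2, r2

@+02  little-endian(5a 48) = 0x485a
  top 5b → 0x9 → addi [RI]
  [10:9] rd=0 = r0
  [8:0] imm=90 = #90
@+04  little-endian(2b 4b) = 0x4b2b
  top 5b → 0x9 → addi [RI]
  [10:9] rd=1 = r1
  [8:0] imm=299 = #299
@+06  little-endian(00 65) = 0x6500
  top 5b → 0xc → mov [RR]
  [10:9] rd=2 = r2
  [8:7] rs=2 = r2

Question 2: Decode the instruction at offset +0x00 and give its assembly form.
call #-2

+0x00: fe 3f ⇒ word 0x3ffe (little)
  opcode bits[15:11]=0x7: call/J
  [10:0] imm=2046 (s11→-2) = #-2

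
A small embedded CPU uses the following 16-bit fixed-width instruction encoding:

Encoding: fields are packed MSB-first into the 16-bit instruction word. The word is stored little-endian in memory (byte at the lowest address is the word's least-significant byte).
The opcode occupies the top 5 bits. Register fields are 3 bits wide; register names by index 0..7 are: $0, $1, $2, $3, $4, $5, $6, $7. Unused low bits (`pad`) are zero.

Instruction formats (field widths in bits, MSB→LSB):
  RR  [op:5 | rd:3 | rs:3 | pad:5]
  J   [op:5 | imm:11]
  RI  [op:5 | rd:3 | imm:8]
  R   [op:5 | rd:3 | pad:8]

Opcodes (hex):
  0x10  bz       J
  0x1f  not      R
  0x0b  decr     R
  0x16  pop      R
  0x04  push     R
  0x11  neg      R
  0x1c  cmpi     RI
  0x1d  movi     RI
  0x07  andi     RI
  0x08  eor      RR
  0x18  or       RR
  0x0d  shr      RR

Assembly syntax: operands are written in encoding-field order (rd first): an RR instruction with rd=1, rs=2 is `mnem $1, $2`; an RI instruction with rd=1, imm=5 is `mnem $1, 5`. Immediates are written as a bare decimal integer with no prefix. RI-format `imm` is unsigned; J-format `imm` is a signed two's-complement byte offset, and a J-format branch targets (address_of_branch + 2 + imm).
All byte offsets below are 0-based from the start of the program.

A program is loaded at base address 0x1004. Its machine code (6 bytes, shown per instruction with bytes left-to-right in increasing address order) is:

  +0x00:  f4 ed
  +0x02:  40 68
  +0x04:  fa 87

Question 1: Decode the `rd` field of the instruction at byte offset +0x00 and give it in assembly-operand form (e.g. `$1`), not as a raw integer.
$5

off 0x00: read f4 ed as little → 0xedf4
  op=0xedf4>>11=0x1d ⇒ movi (RI)
  [10:8] rd=5 = $5
  [7:0] imm=244 = 244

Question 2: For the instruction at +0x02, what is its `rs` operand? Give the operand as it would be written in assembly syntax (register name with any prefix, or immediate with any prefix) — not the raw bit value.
@+02  little-endian(40 68) = 0x6840
  op=0x6840>>11=0xd ⇒ shr (RR)
  [10:8] rd=0 = $0
  [7:5] rs=2 = $2

$2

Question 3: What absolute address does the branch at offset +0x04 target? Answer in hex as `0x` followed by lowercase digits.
0x1004

[04] fa 87 → 0x87fa
  opcode bits[15:11]=0x10: bz/J
  imm: (w>>0)&0x7ff=0x7fa (s11→-6) → -6
  target = base 0x1004 + off 0x04 + 2 + imm -6 = 0x1004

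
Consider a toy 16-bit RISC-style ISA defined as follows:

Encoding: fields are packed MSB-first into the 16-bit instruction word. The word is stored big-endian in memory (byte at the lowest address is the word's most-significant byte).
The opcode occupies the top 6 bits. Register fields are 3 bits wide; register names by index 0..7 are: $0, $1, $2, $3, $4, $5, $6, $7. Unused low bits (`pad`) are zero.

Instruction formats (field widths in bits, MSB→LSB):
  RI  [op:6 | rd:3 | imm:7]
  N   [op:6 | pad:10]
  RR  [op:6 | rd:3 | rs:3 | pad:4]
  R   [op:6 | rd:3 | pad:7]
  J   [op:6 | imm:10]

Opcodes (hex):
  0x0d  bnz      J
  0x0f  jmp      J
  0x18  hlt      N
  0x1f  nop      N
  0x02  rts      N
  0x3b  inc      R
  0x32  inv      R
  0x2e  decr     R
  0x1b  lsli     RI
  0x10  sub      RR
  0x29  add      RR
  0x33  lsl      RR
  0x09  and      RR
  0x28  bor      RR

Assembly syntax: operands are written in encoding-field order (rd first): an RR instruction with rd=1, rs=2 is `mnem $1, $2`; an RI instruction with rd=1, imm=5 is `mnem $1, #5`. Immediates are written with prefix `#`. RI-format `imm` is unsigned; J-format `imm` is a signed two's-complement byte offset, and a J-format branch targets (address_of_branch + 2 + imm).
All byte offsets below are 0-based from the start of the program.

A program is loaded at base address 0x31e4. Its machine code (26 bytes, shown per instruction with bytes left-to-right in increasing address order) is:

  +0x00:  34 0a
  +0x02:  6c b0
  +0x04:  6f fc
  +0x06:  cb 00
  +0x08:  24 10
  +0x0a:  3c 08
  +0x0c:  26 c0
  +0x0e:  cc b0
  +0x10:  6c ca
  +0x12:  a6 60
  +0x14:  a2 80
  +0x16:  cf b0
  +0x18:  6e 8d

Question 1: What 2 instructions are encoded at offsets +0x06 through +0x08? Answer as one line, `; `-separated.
@+06  big-endian(cb 00) = 0xcb00
  op=0xcb00>>10=0x32 ⇒ inv (R)
  rd: (w>>7)&0x7=0x6 → $6
@+08  big-endian(24 10) = 0x2410
  op=0x2410>>10=0x9 ⇒ and (RR)
  rd: (w>>7)&0x7=0x0 → $0
  rs: (w>>4)&0x7=0x1 → $1

inv $6; and $0, $1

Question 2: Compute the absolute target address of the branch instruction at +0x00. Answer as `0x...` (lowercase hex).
0x31f0

off 0x00: read 34 0a as big → 0x340a
  top 6b → 0xd → bnz [J]
  imm: (w>>0)&0x3ff=0xa → #10
  target = base 0x31e4 + off 0x00 + 2 + imm 10 = 0x31f0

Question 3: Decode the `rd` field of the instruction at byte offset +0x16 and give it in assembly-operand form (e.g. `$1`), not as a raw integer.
$7

+0x16: cf b0 ⇒ word 0xcfb0 (big)
  top 6b → 0x33 → lsl [RR]
  [9:7] rd=7 = $7
  [6:4] rs=3 = $3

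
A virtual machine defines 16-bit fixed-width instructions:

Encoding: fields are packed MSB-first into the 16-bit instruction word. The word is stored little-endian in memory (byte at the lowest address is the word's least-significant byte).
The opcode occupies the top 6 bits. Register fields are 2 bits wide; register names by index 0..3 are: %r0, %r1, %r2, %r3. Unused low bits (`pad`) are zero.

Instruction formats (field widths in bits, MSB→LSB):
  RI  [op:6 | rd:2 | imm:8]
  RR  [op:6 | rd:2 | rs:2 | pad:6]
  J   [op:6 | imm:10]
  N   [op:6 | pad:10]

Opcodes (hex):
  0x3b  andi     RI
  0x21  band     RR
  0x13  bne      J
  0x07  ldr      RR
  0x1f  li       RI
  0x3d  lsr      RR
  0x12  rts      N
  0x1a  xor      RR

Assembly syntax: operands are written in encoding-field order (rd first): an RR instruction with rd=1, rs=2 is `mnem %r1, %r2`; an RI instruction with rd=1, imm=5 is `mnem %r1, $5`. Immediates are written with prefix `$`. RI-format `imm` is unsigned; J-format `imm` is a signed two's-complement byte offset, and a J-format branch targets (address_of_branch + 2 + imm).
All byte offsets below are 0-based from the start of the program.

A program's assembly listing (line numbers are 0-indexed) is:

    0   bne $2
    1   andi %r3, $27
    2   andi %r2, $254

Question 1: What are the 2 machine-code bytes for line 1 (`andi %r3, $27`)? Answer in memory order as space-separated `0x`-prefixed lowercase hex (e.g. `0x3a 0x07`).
0x1b 0xef

L1: andi op=0x3b:6|rd=3:2|imm=27:8 ⇒ 0xef1b ⇒ little 1b ef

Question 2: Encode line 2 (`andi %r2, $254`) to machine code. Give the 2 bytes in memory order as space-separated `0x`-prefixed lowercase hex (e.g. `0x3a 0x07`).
line 2 (andi): pack op=0x3b:6|rd=2:2|imm=254:8 = 0xeefe; little→ fe ee

0xfe 0xee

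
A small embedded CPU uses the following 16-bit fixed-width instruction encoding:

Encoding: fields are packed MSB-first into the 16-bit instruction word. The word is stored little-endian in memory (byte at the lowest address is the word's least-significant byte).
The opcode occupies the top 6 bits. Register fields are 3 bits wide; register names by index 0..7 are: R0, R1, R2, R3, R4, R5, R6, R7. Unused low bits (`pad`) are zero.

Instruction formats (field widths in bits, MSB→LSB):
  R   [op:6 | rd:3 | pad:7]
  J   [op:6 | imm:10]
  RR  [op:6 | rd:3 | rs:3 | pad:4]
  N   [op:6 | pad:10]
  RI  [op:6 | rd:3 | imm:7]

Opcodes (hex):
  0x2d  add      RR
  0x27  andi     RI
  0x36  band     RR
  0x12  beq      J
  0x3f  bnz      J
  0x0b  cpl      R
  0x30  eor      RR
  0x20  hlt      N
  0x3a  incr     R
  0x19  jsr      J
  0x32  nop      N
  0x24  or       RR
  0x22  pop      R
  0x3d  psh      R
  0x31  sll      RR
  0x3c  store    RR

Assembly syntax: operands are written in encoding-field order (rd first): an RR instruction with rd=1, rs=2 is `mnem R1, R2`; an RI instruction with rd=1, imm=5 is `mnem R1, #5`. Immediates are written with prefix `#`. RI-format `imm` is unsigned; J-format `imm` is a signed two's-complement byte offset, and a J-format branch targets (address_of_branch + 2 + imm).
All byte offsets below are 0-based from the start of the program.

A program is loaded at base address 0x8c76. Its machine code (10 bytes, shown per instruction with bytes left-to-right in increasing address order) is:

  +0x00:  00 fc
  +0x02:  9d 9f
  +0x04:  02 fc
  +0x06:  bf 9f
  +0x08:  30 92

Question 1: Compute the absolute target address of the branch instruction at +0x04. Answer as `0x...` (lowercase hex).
0x8c7e

@+04  little-endian(02 fc) = 0xfc02
  op=0xfc02>>10=0x3f ⇒ bnz (J)
  imm: (w>>0)&0x3ff=0x2 → #2
  target = base 0x8c76 + off 0x04 + 2 + imm 2 = 0x8c7e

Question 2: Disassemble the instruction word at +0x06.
andi R7, #63

[06] bf 9f → 0x9fbf
  opcode bits[15:10]=0x27: andi/RI
  rd@[9:7]=0x7 ⇒ R7
  imm@[6:0]=0x3f ⇒ #63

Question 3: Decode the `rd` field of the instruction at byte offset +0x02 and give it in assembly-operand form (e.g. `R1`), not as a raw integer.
R7

off 0x02: read 9d 9f as little → 0x9f9d
  op=0x9f9d>>10=0x27 ⇒ andi (RI)
  rd: (w>>7)&0x7=0x7 → R7
  imm: (w>>0)&0x7f=0x1d → #29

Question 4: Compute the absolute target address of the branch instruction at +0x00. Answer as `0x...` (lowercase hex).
off 0x00: read 00 fc as little → 0xfc00
  op=0xfc00>>10=0x3f ⇒ bnz (J)
  imm: (w>>0)&0x3ff=0x0 → #0
  target = base 0x8c76 + off 0x00 + 2 + imm 0 = 0x8c78

0x8c78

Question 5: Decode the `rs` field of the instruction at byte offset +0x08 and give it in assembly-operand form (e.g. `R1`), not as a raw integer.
[08] 30 92 → 0x9230
  top 6b → 0x24 → or [RR]
  rd@[9:7]=0x4 ⇒ R4
  rs@[6:4]=0x3 ⇒ R3

R3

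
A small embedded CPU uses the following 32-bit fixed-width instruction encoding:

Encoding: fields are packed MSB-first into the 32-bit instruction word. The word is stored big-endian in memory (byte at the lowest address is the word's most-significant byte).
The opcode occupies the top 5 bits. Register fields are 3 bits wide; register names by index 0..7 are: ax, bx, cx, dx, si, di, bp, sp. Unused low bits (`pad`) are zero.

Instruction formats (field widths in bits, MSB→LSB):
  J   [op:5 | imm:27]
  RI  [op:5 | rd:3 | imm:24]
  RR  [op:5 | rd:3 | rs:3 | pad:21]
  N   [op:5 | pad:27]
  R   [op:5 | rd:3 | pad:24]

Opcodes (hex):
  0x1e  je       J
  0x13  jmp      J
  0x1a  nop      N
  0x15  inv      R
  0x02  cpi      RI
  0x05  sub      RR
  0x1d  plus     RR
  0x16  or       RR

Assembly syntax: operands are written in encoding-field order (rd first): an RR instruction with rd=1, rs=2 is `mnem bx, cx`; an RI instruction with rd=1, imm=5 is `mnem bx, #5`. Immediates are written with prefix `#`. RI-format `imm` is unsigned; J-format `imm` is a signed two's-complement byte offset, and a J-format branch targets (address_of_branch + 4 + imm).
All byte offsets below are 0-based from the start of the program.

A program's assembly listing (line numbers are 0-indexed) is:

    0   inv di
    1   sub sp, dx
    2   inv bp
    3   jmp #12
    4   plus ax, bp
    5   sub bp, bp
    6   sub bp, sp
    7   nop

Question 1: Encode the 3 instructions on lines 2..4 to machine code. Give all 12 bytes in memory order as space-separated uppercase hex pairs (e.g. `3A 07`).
2. inv fields op=0x15:5|rd=6:3|pad=0:24 → word ae000000h → ae 00 00 00
3. jmp fields op=0x13:5|imm=12:27 → word 9800000ch → 98 00 00 0c
4. plus fields op=0x1d:5|rd=0:3|rs=6:3|pad=0:21 → word e8c00000h → e8 c0 00 00

AE 00 00 00 98 00 00 0C E8 C0 00 00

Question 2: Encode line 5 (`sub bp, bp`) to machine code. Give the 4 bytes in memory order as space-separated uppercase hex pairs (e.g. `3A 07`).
2E C0 00 00

line 5 (sub): pack op=0x5:5|rd=6:3|rs=6:3|pad=0:21 = 0x2ec00000; big→ 2e c0 00 00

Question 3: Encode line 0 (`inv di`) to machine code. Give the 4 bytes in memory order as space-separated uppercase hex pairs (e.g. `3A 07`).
line 0 (inv): pack op=0x15:5|rd=5:3|pad=0:24 = 0xad000000; big→ ad 00 00 00

AD 00 00 00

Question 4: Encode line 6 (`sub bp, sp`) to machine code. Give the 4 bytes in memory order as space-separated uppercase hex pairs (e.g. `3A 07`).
2E E0 00 00

L6: sub op=0x5:5|rd=6:3|rs=7:3|pad=0:21 ⇒ 0x2ee00000 ⇒ big 2e e0 00 00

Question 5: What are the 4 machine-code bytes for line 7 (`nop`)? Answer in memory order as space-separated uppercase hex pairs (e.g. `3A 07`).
D0 00 00 00

L7: nop op=0x1a:5|pad=0:27 ⇒ 0xd0000000 ⇒ big d0 00 00 00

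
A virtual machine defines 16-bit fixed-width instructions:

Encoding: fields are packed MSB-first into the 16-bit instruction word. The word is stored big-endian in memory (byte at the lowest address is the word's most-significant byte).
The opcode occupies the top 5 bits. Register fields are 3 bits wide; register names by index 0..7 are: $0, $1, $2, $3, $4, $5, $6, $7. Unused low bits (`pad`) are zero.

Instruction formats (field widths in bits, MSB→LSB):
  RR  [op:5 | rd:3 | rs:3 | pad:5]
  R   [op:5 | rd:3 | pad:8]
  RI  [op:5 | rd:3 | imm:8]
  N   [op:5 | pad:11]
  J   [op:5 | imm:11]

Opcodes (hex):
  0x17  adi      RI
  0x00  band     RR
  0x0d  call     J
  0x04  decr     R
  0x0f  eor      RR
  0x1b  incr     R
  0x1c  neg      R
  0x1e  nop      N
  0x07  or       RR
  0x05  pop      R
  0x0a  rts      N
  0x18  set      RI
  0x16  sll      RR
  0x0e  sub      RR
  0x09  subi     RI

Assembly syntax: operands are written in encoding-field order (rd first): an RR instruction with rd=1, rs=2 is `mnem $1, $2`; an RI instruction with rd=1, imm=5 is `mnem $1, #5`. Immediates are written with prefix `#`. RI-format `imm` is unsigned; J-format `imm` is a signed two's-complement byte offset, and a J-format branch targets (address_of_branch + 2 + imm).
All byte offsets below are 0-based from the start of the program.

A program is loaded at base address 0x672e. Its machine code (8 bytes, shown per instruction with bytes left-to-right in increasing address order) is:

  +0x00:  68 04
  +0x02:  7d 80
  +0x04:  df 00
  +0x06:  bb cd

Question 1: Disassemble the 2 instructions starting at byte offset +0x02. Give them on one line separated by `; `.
eor $5, $4; incr $7

[02] 7d 80 → 0x7d80
  top 5b → 0xf → eor [RR]
  [10:8] rd=5 = $5
  [7:5] rs=4 = $4
[04] df 00 → 0xdf00
  top 5b → 0x1b → incr [R]
  [10:8] rd=7 = $7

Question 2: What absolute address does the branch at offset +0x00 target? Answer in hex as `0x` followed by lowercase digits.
0x6734

+0x00: 68 04 ⇒ word 0x6804 (big)
  opcode bits[15:11]=0xd: call/J
  imm@[10:0]=0x4 ⇒ #4
  target = base 0x672e + off 0x00 + 2 + imm 4 = 0x6734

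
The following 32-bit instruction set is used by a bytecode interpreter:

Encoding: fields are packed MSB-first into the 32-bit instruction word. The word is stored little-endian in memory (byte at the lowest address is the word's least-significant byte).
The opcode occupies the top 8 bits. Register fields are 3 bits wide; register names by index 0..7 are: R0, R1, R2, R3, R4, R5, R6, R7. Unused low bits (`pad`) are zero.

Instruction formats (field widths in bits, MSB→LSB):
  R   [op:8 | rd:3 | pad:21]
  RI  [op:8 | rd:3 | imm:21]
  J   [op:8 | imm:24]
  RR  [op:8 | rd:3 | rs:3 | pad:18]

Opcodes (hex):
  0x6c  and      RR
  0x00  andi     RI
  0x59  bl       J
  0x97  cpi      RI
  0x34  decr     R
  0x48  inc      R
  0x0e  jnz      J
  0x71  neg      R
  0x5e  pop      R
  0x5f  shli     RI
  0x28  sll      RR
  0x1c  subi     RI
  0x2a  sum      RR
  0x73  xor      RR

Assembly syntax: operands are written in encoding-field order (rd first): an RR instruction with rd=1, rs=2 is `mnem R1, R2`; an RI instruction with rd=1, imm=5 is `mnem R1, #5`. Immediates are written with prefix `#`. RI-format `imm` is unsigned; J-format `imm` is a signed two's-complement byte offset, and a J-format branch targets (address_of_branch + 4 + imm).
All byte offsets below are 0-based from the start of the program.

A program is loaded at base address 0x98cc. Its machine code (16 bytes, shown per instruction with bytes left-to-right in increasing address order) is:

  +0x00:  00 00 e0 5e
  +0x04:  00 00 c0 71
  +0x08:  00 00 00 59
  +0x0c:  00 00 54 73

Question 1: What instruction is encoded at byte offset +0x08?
bl #0

off 0x08: read 00 00 00 59 as little → 0x59000000
  op=0x59000000>>24=0x59 ⇒ bl (J)
  [23:0] imm=0 = #0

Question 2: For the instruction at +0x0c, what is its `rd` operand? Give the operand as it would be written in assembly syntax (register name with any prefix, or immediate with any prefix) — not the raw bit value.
R2

off 0x0c: read 00 00 54 73 as little → 0x73540000
  top 8b → 0x73 → xor [RR]
  rd@[23:21]=0x2 ⇒ R2
  rs@[20:18]=0x5 ⇒ R5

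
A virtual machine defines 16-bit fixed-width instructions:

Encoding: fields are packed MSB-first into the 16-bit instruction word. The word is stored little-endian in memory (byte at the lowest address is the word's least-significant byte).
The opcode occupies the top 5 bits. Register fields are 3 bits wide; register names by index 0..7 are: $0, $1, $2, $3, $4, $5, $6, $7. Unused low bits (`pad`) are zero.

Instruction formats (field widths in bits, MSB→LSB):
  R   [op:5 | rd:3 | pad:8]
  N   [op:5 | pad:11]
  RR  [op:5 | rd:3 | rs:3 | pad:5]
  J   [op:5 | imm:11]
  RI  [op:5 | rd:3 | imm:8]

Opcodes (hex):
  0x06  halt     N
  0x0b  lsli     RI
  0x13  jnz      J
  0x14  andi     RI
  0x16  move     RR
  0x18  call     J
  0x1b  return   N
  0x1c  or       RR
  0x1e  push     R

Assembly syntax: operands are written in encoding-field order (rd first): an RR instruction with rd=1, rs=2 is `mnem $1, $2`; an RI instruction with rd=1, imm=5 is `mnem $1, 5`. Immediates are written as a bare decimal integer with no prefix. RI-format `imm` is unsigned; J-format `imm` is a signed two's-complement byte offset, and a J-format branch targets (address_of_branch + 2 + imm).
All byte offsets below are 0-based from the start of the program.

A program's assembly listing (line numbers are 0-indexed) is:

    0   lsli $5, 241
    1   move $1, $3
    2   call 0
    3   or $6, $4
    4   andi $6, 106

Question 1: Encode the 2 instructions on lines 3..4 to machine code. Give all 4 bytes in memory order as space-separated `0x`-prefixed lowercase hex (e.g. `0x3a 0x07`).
0x80 0xe6 0x6a 0xa6

3. or fields op=0x1c:5|rd=6:3|rs=4:3|pad=0:5 → word e680h → 80 e6
4. andi fields op=0x14:5|rd=6:3|imm=106:8 → word a66ah → 6a a6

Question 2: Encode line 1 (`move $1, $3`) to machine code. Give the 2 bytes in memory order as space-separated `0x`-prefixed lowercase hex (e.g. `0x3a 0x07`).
0x60 0xb1

1. move fields op=0x16:5|rd=1:3|rs=3:3|pad=0:5 → word b160h → 60 b1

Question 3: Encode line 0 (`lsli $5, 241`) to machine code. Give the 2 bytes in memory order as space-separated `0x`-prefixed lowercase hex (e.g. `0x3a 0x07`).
L0: lsli op=0xb:5|rd=5:3|imm=241:8 ⇒ 0x5df1 ⇒ little f1 5d

0xf1 0x5d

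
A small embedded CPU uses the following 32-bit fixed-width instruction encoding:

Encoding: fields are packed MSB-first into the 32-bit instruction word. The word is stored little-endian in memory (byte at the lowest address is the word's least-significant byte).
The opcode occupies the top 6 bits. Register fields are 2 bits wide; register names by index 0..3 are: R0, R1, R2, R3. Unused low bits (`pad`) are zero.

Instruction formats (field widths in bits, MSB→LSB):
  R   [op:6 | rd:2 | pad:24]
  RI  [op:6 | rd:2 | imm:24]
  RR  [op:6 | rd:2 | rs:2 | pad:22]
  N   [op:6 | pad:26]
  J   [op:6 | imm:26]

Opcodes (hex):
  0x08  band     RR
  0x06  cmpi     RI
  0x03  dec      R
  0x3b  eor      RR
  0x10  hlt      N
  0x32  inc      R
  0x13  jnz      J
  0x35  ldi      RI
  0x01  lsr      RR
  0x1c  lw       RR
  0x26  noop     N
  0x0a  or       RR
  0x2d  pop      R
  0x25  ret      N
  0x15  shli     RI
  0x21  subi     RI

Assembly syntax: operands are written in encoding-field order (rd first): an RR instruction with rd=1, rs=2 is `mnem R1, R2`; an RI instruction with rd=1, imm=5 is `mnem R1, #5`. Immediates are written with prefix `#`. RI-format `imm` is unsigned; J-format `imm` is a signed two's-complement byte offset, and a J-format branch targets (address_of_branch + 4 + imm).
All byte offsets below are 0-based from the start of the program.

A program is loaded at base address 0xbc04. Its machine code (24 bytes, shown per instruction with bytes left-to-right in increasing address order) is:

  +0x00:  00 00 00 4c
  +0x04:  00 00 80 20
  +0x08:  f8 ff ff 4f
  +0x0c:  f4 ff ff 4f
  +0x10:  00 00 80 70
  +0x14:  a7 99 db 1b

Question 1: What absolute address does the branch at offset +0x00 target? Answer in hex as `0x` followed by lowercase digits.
0xbc08

@+00  little-endian(00 00 00 4c) = 0x4c000000
  opcode bits[31:26]=0x13: jnz/J
  [25:0] imm=0 = #0
  target = base 0xbc04 + off 0x00 + 4 + imm 0 = 0xbc08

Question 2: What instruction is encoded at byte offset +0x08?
jnz #-8

+0x08: f8 ff ff 4f ⇒ word 0x4ffffff8 (little)
  op=0x4ffffff8>>26=0x13 ⇒ jnz (J)
  imm@[25:0]=0x3fffff8 (s26→-8) ⇒ #-8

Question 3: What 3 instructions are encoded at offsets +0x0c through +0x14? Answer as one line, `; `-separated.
jnz #-12; lw R0, R2; cmpi R3, #14391719

@+0c  little-endian(f4 ff ff 4f) = 0x4ffffff4
  opcode bits[31:26]=0x13: jnz/J
  imm@[25:0]=0x3fffff4 (s26→-12) ⇒ #-12
@+10  little-endian(00 00 80 70) = 0x70800000
  opcode bits[31:26]=0x1c: lw/RR
  rd@[25:24]=0x0 ⇒ R0
  rs@[23:22]=0x2 ⇒ R2
@+14  little-endian(a7 99 db 1b) = 0x1bdb99a7
  opcode bits[31:26]=0x6: cmpi/RI
  rd@[25:24]=0x3 ⇒ R3
  imm@[23:0]=0xdb99a7 ⇒ #14391719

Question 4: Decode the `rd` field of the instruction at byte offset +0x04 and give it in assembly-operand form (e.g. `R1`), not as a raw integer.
[04] 00 00 80 20 → 0x20800000
  op=0x20800000>>26=0x8 ⇒ band (RR)
  [25:24] rd=0 = R0
  [23:22] rs=2 = R2

R0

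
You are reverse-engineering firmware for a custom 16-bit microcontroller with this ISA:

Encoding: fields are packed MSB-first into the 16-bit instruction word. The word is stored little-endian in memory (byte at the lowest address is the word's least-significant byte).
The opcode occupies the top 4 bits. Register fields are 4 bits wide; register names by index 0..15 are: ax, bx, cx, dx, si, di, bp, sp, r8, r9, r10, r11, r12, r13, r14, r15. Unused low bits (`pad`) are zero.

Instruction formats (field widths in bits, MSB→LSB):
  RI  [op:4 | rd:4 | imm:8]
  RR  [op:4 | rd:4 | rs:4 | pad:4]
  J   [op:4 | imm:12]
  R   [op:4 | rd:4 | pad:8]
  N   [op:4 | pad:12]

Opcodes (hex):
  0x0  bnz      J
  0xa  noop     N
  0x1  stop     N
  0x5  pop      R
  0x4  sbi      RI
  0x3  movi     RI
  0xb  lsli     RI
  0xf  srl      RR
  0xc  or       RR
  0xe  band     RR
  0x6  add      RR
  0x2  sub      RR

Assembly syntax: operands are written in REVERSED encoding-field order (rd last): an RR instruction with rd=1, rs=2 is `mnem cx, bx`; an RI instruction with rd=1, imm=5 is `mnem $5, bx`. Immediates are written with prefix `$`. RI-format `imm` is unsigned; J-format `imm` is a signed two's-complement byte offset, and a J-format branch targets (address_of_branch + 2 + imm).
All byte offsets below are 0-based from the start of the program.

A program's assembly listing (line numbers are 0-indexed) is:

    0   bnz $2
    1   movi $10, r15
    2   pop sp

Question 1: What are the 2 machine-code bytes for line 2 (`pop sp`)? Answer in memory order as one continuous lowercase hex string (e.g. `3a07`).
0057

2. pop fields op=0x5:4|rd=7:4|pad=0:8 → word 5700h → 00 57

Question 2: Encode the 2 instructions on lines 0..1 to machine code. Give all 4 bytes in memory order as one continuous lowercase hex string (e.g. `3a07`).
line 0 (bnz): pack op=0x0:4|imm=2:12 = 0x0002; little→ 02 00
line 1 (movi): pack op=0x3:4|rd=15:4|imm=10:8 = 0x3f0a; little→ 0a 3f

02000a3f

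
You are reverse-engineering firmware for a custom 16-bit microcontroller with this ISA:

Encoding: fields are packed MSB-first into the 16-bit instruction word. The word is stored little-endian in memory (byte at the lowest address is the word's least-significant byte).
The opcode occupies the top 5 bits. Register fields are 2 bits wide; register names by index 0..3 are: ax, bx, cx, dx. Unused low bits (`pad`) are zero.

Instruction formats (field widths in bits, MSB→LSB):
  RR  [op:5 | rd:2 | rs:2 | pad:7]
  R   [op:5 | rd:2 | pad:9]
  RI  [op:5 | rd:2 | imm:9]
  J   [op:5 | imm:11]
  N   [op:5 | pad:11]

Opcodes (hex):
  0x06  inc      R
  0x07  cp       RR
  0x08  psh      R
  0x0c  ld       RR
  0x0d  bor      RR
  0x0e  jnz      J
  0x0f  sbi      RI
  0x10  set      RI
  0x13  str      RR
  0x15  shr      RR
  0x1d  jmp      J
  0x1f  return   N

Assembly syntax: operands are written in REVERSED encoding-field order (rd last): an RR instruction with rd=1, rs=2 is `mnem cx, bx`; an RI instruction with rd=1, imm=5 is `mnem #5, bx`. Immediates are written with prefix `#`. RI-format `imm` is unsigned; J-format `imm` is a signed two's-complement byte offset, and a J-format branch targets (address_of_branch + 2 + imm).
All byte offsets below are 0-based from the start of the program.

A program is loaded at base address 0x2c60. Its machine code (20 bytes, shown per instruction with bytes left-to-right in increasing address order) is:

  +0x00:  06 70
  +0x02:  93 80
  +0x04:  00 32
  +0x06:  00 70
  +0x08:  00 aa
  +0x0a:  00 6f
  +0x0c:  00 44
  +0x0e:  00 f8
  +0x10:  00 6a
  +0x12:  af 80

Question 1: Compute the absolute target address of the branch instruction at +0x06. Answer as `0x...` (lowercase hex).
+0x06: 00 70 ⇒ word 0x7000 (little)
  op=0x7000>>11=0xe ⇒ jnz (J)
  imm: (w>>0)&0x7ff=0x0 → #0
  target = base 0x2c60 + off 0x06 + 2 + imm 0 = 0x2c68

0x2c68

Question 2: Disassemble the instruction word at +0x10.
bor ax, bx

[10] 00 6a → 0x6a00
  op=0x6a00>>11=0xd ⇒ bor (RR)
  rd: (w>>9)&0x3=0x1 → bx
  rs: (w>>7)&0x3=0x0 → ax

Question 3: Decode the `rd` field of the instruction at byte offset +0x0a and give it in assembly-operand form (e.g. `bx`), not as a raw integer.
@+0a  little-endian(00 6f) = 0x6f00
  op=0x6f00>>11=0xd ⇒ bor (RR)
  rd: (w>>9)&0x3=0x3 → dx
  rs: (w>>7)&0x3=0x2 → cx

dx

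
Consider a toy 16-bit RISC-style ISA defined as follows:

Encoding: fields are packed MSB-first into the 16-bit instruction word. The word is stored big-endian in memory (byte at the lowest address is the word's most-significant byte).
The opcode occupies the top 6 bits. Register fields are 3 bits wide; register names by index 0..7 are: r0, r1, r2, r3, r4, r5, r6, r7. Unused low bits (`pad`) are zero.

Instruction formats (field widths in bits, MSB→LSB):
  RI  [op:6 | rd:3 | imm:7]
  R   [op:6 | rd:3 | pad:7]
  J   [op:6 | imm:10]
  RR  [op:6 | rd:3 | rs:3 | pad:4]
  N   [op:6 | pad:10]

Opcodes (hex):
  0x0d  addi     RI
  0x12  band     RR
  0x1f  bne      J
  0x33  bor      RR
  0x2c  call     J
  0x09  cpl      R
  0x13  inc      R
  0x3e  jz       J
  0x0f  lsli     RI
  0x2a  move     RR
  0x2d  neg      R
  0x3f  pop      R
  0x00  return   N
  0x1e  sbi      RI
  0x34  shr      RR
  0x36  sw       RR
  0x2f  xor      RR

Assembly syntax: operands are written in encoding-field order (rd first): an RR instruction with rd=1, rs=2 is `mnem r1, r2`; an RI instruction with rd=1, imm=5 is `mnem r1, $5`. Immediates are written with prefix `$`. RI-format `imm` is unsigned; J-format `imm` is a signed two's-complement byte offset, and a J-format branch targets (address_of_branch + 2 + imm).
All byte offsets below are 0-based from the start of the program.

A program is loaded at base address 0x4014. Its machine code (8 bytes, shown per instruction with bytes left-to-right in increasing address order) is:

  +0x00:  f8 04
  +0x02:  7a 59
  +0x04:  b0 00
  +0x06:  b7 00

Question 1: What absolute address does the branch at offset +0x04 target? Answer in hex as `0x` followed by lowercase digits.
[04] b0 00 → 0xb000
  op=0xb000>>10=0x2c ⇒ call (J)
  imm: (w>>0)&0x3ff=0x0 → $0
  target = base 0x4014 + off 0x04 + 2 + imm 0 = 0x401a

0x401a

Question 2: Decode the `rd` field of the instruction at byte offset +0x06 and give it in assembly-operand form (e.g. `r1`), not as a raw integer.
[06] b7 00 → 0xb700
  top 6b → 0x2d → neg [R]
  rd@[9:7]=0x6 ⇒ r6

r6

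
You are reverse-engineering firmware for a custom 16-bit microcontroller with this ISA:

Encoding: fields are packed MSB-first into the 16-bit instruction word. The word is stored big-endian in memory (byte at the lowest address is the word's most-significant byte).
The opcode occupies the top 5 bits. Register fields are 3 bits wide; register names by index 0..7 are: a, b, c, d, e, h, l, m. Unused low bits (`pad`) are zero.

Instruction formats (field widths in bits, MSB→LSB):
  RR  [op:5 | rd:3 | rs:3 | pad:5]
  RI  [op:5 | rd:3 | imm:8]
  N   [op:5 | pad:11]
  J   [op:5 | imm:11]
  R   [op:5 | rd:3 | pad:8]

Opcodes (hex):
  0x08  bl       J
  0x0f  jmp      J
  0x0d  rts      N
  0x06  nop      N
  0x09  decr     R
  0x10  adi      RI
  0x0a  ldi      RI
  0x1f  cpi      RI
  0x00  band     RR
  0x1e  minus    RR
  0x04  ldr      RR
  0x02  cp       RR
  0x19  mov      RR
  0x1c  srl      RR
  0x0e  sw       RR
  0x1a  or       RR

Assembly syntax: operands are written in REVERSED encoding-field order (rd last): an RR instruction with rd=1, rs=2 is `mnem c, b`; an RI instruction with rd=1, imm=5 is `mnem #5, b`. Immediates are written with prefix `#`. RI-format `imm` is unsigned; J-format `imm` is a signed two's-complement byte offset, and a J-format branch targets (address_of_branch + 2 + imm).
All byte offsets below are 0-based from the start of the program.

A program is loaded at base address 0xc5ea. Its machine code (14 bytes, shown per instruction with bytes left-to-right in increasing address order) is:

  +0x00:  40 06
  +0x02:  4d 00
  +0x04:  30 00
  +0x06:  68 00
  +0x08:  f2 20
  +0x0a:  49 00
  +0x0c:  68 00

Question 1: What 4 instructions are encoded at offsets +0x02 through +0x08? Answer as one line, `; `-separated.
decr h; nop; rts; minus b, c

[02] 4d 00 → 0x4d00
  op=0x4d00>>11=0x9 ⇒ decr (R)
  rd: (w>>8)&0x7=0x5 → h
[04] 30 00 → 0x3000
  op=0x3000>>11=0x6 ⇒ nop (N)
[06] 68 00 → 0x6800
  op=0x6800>>11=0xd ⇒ rts (N)
[08] f2 20 → 0xf220
  op=0xf220>>11=0x1e ⇒ minus (RR)
  rd: (w>>8)&0x7=0x2 → c
  rs: (w>>5)&0x7=0x1 → b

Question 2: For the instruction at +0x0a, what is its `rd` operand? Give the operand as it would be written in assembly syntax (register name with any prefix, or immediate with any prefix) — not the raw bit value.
b

+0x0a: 49 00 ⇒ word 0x4900 (big)
  opcode bits[15:11]=0x9: decr/R
  rd: (w>>8)&0x7=0x1 → b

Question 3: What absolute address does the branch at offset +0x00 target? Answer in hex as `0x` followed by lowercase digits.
+0x00: 40 06 ⇒ word 0x4006 (big)
  top 5b → 0x8 → bl [J]
  [10:0] imm=6 = #6
  target = base 0xc5ea + off 0x00 + 2 + imm 6 = 0xc5f2

0xc5f2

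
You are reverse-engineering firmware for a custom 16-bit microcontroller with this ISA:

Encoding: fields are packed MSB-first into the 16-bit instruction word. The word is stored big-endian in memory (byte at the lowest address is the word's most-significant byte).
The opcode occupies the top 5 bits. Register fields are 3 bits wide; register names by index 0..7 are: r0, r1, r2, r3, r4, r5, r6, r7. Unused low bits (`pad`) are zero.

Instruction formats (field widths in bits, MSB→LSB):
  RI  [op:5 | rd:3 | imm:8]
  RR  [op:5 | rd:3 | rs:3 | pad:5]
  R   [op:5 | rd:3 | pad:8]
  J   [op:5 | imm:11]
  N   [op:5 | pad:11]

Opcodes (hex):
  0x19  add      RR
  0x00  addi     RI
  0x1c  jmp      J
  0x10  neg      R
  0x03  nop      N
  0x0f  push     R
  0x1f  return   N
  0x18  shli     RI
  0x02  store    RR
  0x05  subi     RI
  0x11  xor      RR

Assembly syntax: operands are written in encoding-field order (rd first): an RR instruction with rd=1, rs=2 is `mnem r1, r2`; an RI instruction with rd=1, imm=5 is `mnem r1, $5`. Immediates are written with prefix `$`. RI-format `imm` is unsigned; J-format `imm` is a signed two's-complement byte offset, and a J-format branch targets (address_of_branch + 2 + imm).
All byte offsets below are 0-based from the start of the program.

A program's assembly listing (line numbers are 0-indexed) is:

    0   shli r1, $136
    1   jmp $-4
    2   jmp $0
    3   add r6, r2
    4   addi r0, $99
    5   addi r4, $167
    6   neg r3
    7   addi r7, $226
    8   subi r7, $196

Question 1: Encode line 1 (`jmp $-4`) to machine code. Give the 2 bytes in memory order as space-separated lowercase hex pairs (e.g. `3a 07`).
e7 fc

1. jmp fields op=0x1c:5|imm=-4:11 → word e7fch → e7 fc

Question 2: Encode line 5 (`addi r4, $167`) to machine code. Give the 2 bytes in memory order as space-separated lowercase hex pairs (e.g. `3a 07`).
line 5 (addi): pack op=0x0:5|rd=4:3|imm=167:8 = 0x04a7; big→ 04 a7

04 a7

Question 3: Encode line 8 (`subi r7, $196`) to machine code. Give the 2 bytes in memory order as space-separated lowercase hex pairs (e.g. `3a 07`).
2f c4

line 8 (subi): pack op=0x5:5|rd=7:3|imm=196:8 = 0x2fc4; big→ 2f c4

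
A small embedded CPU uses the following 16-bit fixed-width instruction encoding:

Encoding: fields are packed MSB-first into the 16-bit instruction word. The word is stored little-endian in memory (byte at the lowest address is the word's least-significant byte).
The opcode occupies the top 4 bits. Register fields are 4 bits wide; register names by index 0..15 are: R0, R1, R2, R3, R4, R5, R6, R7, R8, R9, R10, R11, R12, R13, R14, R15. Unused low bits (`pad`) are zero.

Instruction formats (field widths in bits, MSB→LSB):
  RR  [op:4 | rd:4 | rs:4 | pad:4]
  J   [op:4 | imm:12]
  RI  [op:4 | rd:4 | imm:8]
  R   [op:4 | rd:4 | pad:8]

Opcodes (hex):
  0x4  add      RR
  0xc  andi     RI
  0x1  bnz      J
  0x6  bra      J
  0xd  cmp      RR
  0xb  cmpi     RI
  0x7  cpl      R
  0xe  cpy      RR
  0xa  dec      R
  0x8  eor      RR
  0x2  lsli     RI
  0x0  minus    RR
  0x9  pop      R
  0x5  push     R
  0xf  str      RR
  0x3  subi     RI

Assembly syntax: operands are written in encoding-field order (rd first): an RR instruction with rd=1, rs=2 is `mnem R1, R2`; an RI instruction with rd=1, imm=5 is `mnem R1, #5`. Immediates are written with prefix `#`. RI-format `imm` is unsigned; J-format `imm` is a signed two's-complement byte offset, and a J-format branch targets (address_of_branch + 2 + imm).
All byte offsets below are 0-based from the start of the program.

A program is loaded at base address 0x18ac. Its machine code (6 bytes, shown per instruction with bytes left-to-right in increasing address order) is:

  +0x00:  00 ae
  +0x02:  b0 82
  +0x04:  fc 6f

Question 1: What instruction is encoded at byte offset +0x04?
off 0x04: read fc 6f as little → 0x6ffc
  op=0x6ffc>>12=0x6 ⇒ bra (J)
  imm: (w>>0)&0xfff=0xffc (s12→-4) → #-4

bra #-4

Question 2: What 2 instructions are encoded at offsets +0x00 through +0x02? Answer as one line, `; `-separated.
off 0x00: read 00 ae as little → 0xae00
  opcode bits[15:12]=0xa: dec/R
  rd@[11:8]=0xe ⇒ R14
off 0x02: read b0 82 as little → 0x82b0
  opcode bits[15:12]=0x8: eor/RR
  rd@[11:8]=0x2 ⇒ R2
  rs@[7:4]=0xb ⇒ R11

dec R14; eor R2, R11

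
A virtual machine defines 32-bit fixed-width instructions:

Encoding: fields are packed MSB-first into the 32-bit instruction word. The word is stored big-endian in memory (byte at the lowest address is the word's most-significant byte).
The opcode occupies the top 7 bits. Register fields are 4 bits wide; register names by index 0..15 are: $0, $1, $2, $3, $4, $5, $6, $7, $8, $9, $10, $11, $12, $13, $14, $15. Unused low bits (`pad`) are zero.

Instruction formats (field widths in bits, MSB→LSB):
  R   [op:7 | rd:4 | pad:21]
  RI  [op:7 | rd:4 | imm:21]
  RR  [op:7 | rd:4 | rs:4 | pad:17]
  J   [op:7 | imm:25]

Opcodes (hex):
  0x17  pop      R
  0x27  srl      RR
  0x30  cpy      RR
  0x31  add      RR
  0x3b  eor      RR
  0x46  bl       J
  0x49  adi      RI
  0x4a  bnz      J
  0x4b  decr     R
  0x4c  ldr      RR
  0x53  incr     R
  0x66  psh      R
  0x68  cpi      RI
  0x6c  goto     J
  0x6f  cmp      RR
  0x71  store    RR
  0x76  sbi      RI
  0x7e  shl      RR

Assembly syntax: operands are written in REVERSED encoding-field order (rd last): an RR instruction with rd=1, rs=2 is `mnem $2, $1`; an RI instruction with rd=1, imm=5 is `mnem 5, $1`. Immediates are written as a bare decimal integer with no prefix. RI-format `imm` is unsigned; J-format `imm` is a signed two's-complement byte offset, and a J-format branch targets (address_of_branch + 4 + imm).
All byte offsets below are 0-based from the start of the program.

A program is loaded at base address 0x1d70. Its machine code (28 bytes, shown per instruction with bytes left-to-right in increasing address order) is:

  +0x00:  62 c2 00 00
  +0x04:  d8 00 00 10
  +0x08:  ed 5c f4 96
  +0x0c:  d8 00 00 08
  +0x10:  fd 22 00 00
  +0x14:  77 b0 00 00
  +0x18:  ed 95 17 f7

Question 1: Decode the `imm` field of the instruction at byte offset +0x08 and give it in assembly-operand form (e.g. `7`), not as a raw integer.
@+08  big-endian(ed 5c f4 96) = 0xed5cf496
  opcode bits[31:25]=0x76: sbi/RI
  [24:21] rd=10 = $10
  [20:0] imm=1897622 = 1897622

1897622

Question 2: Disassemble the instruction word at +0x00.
@+00  big-endian(62 c2 00 00) = 0x62c20000
  op=0x62c20000>>25=0x31 ⇒ add (RR)
  rd: (w>>21)&0xf=0x6 → $6
  rs: (w>>17)&0xf=0x1 → $1

add $1, $6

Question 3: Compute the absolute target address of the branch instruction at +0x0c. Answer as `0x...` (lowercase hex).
0x1d88

off 0x0c: read d8 00 00 08 as big → 0xd8000008
  op=0xd8000008>>25=0x6c ⇒ goto (J)
  [24:0] imm=8 = 8
  target = base 0x1d70 + off 0x0c + 4 + imm 8 = 0x1d88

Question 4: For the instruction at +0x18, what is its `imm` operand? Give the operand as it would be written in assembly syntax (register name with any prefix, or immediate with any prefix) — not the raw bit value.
1382391

+0x18: ed 95 17 f7 ⇒ word 0xed9517f7 (big)
  opcode bits[31:25]=0x76: sbi/RI
  rd@[24:21]=0xc ⇒ $12
  imm@[20:0]=0x1517f7 ⇒ 1382391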